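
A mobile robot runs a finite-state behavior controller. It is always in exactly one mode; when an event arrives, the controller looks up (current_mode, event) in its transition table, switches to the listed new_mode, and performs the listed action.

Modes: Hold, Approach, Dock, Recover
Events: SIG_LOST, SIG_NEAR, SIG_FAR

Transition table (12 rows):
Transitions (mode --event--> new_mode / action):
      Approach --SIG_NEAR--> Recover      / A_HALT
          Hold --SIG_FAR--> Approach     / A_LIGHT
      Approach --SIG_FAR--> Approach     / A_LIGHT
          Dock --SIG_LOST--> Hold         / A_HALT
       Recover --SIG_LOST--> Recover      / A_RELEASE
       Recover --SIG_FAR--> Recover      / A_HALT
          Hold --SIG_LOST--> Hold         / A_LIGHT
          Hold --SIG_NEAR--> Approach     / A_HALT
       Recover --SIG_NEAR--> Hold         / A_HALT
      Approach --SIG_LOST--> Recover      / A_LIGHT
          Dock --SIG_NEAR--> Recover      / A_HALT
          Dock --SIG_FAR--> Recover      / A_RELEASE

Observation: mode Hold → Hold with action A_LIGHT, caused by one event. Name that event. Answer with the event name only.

SIG_LOST

try SIG_LOST: (Hold, SIG_LOST) → (Hold, A_LIGHT)  ← matches
try SIG_NEAR: (Hold, SIG_NEAR) → (Approach, A_HALT)
try SIG_FAR: (Hold, SIG_FAR) → (Approach, A_LIGHT)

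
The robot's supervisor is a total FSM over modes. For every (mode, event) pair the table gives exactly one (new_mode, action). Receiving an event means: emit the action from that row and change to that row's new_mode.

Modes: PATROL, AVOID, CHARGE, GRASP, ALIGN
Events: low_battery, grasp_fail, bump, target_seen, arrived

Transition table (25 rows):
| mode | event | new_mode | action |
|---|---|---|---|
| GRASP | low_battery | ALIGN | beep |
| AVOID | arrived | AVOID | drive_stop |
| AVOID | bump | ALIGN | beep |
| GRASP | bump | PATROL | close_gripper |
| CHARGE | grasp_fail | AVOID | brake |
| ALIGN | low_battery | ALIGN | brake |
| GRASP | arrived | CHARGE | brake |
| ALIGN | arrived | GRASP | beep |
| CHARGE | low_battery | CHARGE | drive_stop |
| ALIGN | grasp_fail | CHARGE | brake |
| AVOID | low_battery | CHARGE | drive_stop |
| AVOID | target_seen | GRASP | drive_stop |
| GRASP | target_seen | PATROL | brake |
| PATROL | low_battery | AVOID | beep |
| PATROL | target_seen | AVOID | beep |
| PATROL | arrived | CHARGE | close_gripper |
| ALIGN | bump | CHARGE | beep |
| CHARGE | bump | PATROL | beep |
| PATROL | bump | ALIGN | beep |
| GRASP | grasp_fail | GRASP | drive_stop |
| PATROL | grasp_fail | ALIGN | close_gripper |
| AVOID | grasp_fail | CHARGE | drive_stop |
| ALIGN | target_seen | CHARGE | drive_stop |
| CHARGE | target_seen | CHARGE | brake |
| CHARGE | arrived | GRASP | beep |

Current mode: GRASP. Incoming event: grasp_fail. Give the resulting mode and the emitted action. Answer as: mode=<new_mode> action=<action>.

current mode = GRASP; filter table to that mode:
  (GRASP, low_battery) → (ALIGN, beep)
  (GRASP, bump) → (PATROL, close_gripper)
  (GRASP, arrived) → (CHARGE, brake)
  (GRASP, target_seen) → (PATROL, brake)
  (GRASP, grasp_fail) → (GRASP, drive_stop)  ← event matches
event = grasp_fail selects (GRASP, drive_stop)

mode=GRASP action=drive_stop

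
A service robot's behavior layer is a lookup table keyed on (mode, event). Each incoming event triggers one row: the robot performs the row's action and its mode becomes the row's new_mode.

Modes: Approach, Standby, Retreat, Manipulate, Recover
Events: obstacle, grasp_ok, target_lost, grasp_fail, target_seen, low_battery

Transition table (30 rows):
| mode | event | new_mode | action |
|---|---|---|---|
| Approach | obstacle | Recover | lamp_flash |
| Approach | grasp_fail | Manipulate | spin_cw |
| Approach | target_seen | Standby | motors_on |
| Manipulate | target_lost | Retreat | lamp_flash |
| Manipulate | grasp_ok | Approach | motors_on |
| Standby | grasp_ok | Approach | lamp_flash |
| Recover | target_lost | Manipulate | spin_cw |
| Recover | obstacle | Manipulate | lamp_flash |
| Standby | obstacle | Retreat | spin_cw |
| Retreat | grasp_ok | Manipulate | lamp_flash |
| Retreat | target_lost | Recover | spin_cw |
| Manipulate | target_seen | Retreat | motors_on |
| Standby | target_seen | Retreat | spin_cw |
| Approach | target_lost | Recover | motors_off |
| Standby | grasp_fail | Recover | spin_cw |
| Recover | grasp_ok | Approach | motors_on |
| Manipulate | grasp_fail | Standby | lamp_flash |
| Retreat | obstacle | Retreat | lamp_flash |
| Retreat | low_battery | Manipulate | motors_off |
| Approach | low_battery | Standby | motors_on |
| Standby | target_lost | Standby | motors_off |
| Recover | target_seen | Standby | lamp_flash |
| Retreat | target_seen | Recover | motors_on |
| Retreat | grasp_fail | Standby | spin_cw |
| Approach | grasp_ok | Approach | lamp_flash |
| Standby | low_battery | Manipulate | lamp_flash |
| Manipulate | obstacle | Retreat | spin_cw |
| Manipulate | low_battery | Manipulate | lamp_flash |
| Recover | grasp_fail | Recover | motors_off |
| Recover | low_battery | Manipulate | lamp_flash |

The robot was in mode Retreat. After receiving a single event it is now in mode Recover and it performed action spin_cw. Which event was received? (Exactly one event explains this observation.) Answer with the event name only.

try obstacle: (Retreat, obstacle) → (Retreat, lamp_flash)
try grasp_ok: (Retreat, grasp_ok) → (Manipulate, lamp_flash)
try target_lost: (Retreat, target_lost) → (Recover, spin_cw)  ← matches
try grasp_fail: (Retreat, grasp_fail) → (Standby, spin_cw)
try target_seen: (Retreat, target_seen) → (Recover, motors_on)
try low_battery: (Retreat, low_battery) → (Manipulate, motors_off)

target_lost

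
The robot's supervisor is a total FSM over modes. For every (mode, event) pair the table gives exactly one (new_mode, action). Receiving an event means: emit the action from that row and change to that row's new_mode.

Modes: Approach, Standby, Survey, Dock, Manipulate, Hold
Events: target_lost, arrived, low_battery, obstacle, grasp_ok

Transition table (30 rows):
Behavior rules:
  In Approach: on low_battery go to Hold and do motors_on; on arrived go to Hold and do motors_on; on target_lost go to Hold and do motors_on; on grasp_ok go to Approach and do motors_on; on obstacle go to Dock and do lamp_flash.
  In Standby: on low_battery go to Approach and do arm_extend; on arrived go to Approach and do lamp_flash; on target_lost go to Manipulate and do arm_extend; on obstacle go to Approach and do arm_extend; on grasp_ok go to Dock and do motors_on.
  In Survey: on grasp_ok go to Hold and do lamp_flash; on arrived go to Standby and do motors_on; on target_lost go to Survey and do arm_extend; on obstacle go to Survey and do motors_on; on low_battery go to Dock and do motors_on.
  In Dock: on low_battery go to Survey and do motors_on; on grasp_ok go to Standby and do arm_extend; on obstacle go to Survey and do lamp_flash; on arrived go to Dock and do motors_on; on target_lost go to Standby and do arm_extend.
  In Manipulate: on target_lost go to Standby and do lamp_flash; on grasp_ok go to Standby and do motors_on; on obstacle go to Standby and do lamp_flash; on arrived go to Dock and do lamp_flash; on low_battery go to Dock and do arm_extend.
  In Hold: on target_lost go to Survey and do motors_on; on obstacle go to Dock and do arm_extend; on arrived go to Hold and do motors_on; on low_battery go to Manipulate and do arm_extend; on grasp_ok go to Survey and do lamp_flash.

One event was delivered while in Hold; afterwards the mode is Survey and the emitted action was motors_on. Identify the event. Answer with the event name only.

try target_lost: (Hold, target_lost) → (Survey, motors_on)  ← matches
try arrived: (Hold, arrived) → (Hold, motors_on)
try low_battery: (Hold, low_battery) → (Manipulate, arm_extend)
try obstacle: (Hold, obstacle) → (Dock, arm_extend)
try grasp_ok: (Hold, grasp_ok) → (Survey, lamp_flash)

target_lost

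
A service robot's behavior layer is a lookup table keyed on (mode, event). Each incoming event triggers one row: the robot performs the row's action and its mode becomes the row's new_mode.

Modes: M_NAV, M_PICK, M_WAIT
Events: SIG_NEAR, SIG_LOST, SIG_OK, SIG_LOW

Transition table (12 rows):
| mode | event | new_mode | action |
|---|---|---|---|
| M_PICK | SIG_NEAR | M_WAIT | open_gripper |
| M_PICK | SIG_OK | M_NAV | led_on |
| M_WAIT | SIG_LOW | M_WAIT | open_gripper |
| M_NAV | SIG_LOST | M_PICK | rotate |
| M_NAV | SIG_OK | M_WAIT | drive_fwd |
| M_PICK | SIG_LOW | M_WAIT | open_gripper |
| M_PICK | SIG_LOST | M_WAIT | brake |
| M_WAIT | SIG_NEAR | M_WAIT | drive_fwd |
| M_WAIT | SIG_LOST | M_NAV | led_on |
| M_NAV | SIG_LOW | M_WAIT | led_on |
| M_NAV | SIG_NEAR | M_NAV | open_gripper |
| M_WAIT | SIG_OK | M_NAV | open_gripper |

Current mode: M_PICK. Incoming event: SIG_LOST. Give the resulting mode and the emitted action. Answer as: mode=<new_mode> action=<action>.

current mode = M_PICK; filter table to that mode:
  (M_PICK, SIG_NEAR) → (M_WAIT, open_gripper)
  (M_PICK, SIG_OK) → (M_NAV, led_on)
  (M_PICK, SIG_LOW) → (M_WAIT, open_gripper)
  (M_PICK, SIG_LOST) → (M_WAIT, brake)  ← event matches
event = SIG_LOST selects (M_WAIT, brake)

mode=M_WAIT action=brake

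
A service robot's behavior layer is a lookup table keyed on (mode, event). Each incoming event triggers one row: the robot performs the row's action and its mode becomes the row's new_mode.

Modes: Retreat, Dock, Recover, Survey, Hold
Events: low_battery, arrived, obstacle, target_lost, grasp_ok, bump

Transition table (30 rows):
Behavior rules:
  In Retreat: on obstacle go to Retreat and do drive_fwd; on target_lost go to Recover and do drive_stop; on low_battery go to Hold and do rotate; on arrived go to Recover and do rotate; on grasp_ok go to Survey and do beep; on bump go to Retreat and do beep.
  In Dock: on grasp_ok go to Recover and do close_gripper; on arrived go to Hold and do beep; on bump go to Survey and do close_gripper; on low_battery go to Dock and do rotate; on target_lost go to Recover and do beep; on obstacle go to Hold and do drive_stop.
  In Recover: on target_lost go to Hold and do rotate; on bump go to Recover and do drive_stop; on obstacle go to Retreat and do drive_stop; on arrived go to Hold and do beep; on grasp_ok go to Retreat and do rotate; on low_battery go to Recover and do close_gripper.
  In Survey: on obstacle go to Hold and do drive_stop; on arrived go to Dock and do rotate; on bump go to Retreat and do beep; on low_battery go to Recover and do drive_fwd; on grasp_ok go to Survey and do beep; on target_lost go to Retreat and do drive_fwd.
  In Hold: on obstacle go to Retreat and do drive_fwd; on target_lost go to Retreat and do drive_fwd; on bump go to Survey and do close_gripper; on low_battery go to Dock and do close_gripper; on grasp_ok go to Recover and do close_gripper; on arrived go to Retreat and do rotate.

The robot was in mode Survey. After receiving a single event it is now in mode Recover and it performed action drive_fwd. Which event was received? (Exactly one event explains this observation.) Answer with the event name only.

low_battery

try low_battery: (Survey, low_battery) → (Recover, drive_fwd)  ← matches
try arrived: (Survey, arrived) → (Dock, rotate)
try obstacle: (Survey, obstacle) → (Hold, drive_stop)
try target_lost: (Survey, target_lost) → (Retreat, drive_fwd)
try grasp_ok: (Survey, grasp_ok) → (Survey, beep)
try bump: (Survey, bump) → (Retreat, beep)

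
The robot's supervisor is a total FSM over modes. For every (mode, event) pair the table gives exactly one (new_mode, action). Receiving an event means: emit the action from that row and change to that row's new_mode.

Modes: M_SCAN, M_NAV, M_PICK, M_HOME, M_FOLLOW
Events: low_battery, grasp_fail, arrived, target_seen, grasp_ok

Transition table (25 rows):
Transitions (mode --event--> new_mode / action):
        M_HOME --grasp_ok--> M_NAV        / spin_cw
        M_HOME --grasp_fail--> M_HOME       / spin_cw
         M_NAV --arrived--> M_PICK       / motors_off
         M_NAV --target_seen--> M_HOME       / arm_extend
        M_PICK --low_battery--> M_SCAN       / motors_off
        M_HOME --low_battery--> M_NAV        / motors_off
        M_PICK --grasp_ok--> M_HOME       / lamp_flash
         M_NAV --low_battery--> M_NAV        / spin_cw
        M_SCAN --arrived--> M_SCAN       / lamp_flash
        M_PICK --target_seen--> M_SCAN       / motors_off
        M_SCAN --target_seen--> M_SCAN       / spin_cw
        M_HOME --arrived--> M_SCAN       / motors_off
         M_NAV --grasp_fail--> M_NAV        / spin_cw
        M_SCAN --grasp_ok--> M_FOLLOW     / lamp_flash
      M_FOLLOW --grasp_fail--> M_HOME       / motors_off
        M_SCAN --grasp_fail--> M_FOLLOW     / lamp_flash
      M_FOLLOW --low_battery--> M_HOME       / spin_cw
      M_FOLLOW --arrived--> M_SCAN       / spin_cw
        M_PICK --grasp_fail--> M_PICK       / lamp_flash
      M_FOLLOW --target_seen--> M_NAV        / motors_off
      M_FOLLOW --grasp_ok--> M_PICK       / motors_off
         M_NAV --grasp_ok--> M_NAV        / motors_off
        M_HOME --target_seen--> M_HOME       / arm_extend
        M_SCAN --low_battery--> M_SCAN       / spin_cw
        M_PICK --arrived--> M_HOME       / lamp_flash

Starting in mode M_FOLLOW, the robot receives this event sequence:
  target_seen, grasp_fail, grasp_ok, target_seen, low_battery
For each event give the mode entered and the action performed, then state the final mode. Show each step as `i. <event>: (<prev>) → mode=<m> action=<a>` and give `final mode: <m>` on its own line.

final mode: M_NAV

1. target_seen: (M_FOLLOW) → mode=M_NAV action=motors_off
2. grasp_fail: (M_NAV) → mode=M_NAV action=spin_cw
3. grasp_ok: (M_NAV) → mode=M_NAV action=motors_off
4. target_seen: (M_NAV) → mode=M_HOME action=arm_extend
5. low_battery: (M_HOME) → mode=M_NAV action=motors_off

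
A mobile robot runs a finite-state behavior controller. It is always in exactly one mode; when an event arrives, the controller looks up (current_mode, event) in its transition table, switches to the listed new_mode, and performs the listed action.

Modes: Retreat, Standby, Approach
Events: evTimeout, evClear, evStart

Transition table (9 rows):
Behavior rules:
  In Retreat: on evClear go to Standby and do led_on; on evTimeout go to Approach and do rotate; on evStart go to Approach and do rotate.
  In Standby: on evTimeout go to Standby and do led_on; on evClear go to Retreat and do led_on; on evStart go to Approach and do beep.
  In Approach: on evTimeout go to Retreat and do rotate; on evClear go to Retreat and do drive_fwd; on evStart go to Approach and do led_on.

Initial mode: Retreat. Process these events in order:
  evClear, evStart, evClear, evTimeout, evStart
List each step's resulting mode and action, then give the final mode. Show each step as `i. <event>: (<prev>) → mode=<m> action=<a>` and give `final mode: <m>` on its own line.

1. evClear: (Retreat) → mode=Standby action=led_on
2. evStart: (Standby) → mode=Approach action=beep
3. evClear: (Approach) → mode=Retreat action=drive_fwd
4. evTimeout: (Retreat) → mode=Approach action=rotate
5. evStart: (Approach) → mode=Approach action=led_on

final mode: Approach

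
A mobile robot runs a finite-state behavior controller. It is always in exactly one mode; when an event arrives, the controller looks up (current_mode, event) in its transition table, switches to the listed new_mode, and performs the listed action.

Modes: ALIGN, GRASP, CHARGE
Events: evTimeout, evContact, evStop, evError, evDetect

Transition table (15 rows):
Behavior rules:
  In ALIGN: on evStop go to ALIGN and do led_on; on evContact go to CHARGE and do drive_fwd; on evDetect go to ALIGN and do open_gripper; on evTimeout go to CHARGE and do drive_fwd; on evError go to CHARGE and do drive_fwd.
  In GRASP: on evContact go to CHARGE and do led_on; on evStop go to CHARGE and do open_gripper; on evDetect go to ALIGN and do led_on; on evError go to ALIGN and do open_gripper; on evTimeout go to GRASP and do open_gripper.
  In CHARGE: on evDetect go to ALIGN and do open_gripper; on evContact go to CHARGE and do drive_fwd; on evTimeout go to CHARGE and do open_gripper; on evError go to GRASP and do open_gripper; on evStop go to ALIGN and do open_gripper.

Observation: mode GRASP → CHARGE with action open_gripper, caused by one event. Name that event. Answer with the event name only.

evStop

try evTimeout: (GRASP, evTimeout) → (GRASP, open_gripper)
try evContact: (GRASP, evContact) → (CHARGE, led_on)
try evStop: (GRASP, evStop) → (CHARGE, open_gripper)  ← matches
try evError: (GRASP, evError) → (ALIGN, open_gripper)
try evDetect: (GRASP, evDetect) → (ALIGN, led_on)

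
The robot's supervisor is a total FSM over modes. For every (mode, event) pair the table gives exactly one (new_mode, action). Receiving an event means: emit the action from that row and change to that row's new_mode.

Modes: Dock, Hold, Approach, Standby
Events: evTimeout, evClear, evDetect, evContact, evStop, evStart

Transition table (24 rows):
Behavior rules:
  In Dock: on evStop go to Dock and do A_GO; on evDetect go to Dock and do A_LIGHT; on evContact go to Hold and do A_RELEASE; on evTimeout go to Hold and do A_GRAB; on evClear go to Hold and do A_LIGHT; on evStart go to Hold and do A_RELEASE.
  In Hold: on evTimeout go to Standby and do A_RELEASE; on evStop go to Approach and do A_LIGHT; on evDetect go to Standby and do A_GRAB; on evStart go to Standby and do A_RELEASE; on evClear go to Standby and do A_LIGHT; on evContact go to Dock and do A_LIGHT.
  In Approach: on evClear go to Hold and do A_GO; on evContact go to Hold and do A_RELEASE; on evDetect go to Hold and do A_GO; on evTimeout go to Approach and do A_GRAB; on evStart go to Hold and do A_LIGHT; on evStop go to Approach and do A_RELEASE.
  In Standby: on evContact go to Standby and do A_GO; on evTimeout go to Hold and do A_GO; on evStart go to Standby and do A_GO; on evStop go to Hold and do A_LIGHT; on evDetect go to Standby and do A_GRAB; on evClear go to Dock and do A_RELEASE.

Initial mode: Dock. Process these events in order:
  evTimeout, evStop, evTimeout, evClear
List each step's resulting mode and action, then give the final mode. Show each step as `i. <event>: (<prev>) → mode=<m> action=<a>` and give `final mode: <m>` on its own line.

final mode: Hold

1. evTimeout: (Dock) → mode=Hold action=A_GRAB
2. evStop: (Hold) → mode=Approach action=A_LIGHT
3. evTimeout: (Approach) → mode=Approach action=A_GRAB
4. evClear: (Approach) → mode=Hold action=A_GO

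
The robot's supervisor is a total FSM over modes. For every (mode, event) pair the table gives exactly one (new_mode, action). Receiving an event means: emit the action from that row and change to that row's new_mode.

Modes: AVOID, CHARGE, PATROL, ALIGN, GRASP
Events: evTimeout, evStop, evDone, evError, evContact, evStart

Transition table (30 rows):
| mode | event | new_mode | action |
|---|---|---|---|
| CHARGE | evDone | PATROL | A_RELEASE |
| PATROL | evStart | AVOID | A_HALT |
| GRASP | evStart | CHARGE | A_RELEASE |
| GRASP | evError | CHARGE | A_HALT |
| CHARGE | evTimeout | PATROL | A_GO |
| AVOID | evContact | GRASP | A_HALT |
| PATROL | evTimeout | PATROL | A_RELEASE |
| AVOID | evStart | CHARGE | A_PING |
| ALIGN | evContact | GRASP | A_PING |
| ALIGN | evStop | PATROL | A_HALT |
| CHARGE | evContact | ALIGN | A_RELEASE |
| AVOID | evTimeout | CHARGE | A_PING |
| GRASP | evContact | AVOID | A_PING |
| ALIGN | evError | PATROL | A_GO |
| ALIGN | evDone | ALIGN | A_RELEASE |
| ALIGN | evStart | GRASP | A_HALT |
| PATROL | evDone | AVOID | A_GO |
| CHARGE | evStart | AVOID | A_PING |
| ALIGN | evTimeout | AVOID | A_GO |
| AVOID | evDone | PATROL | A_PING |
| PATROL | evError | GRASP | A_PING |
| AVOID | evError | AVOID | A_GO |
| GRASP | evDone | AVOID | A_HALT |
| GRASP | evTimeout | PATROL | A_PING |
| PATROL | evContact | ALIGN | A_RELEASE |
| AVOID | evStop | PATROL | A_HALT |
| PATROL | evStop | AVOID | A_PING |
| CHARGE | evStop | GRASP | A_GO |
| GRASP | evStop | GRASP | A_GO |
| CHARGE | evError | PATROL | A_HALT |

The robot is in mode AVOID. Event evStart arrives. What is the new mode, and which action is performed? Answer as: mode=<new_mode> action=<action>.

current mode = AVOID; filter table to that mode:
  (AVOID, evContact) → (GRASP, A_HALT)
  (AVOID, evStart) → (CHARGE, A_PING)  ← event matches
  (AVOID, evTimeout) → (CHARGE, A_PING)
  (AVOID, evDone) → (PATROL, A_PING)
  (AVOID, evError) → (AVOID, A_GO)
  (AVOID, evStop) → (PATROL, A_HALT)
event = evStart selects (CHARGE, A_PING)

mode=CHARGE action=A_PING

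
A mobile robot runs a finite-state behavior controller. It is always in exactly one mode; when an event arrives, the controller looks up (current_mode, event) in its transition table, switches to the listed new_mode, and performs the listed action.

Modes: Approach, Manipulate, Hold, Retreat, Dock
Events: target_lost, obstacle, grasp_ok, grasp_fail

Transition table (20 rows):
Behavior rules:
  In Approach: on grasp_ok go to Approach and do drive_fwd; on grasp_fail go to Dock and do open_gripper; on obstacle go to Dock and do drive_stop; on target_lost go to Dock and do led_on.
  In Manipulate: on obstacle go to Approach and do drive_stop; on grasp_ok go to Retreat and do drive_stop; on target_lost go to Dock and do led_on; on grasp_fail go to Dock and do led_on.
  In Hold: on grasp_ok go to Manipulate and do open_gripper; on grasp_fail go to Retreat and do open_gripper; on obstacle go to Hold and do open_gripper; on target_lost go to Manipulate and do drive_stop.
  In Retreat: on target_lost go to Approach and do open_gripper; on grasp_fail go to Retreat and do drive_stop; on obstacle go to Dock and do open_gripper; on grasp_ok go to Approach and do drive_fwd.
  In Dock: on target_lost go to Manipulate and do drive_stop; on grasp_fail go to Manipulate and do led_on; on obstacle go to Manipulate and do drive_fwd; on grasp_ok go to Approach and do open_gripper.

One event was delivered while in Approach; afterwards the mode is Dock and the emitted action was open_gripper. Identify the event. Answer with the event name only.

try target_lost: (Approach, target_lost) → (Dock, led_on)
try obstacle: (Approach, obstacle) → (Dock, drive_stop)
try grasp_ok: (Approach, grasp_ok) → (Approach, drive_fwd)
try grasp_fail: (Approach, grasp_fail) → (Dock, open_gripper)  ← matches

grasp_fail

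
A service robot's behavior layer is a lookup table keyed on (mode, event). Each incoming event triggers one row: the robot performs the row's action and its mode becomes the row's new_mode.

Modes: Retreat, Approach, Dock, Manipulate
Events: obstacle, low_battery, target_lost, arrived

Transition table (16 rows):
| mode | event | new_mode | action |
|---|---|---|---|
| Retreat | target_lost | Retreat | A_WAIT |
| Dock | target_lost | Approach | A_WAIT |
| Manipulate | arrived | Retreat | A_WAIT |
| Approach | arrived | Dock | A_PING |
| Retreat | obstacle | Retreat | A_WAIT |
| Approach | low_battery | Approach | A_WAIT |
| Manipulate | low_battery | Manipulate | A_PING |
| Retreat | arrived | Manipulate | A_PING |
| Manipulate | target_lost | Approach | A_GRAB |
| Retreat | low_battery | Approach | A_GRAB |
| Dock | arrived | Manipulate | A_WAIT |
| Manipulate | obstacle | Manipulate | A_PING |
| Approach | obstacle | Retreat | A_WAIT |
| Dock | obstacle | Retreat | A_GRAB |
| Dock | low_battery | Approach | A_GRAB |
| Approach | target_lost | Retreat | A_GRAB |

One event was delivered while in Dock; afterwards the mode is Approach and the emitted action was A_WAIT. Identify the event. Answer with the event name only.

try obstacle: (Dock, obstacle) → (Retreat, A_GRAB)
try low_battery: (Dock, low_battery) → (Approach, A_GRAB)
try target_lost: (Dock, target_lost) → (Approach, A_WAIT)  ← matches
try arrived: (Dock, arrived) → (Manipulate, A_WAIT)

target_lost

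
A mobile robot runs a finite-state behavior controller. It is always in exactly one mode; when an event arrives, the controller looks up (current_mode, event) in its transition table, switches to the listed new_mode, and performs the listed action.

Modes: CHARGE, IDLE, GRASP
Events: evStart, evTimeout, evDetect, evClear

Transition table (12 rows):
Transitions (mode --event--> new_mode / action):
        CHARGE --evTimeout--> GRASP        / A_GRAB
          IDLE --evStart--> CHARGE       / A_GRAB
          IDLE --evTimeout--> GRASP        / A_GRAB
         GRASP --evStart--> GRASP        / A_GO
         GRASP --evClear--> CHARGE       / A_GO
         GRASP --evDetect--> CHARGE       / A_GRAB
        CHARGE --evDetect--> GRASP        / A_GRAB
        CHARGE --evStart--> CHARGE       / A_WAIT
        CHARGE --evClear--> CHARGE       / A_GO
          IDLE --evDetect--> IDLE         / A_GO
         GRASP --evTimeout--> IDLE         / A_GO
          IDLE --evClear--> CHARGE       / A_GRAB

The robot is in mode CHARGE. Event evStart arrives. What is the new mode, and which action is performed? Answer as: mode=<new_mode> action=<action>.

current mode = CHARGE; filter table to that mode:
  (CHARGE, evTimeout) → (GRASP, A_GRAB)
  (CHARGE, evDetect) → (GRASP, A_GRAB)
  (CHARGE, evStart) → (CHARGE, A_WAIT)  ← event matches
  (CHARGE, evClear) → (CHARGE, A_GO)
event = evStart selects (CHARGE, A_WAIT)

mode=CHARGE action=A_WAIT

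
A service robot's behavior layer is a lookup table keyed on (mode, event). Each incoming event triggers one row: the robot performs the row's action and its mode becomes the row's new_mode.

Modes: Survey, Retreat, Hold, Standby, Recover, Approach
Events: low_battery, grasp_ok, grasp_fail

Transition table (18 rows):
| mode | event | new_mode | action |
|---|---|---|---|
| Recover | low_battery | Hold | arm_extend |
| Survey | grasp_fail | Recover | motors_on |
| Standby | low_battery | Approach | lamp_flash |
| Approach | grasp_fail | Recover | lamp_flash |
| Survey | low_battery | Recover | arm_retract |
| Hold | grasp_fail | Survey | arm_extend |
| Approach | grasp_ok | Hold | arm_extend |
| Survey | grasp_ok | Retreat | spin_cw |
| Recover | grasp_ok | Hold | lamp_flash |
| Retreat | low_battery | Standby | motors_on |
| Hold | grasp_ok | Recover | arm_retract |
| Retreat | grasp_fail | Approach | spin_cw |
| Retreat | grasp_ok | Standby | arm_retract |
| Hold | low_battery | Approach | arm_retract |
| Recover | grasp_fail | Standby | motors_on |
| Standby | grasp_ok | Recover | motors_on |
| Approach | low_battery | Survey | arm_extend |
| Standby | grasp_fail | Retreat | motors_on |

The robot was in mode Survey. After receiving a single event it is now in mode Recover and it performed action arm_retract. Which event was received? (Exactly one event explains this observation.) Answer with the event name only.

try low_battery: (Survey, low_battery) → (Recover, arm_retract)  ← matches
try grasp_ok: (Survey, grasp_ok) → (Retreat, spin_cw)
try grasp_fail: (Survey, grasp_fail) → (Recover, motors_on)

low_battery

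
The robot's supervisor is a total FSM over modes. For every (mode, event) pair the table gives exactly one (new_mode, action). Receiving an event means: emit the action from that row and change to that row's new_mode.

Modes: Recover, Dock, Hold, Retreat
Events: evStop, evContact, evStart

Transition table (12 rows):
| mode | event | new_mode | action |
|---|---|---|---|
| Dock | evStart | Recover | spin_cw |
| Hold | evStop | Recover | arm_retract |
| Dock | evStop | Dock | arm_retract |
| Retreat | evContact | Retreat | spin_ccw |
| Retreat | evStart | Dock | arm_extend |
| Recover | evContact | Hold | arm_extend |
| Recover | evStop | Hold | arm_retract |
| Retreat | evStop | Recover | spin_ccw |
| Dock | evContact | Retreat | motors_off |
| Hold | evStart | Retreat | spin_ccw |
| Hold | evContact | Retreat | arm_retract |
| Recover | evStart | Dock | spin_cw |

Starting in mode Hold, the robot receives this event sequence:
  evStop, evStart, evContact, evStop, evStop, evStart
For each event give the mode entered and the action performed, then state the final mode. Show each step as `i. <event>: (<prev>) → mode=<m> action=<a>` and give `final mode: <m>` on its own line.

final mode: Retreat

1. evStop: (Hold) → mode=Recover action=arm_retract
2. evStart: (Recover) → mode=Dock action=spin_cw
3. evContact: (Dock) → mode=Retreat action=motors_off
4. evStop: (Retreat) → mode=Recover action=spin_ccw
5. evStop: (Recover) → mode=Hold action=arm_retract
6. evStart: (Hold) → mode=Retreat action=spin_ccw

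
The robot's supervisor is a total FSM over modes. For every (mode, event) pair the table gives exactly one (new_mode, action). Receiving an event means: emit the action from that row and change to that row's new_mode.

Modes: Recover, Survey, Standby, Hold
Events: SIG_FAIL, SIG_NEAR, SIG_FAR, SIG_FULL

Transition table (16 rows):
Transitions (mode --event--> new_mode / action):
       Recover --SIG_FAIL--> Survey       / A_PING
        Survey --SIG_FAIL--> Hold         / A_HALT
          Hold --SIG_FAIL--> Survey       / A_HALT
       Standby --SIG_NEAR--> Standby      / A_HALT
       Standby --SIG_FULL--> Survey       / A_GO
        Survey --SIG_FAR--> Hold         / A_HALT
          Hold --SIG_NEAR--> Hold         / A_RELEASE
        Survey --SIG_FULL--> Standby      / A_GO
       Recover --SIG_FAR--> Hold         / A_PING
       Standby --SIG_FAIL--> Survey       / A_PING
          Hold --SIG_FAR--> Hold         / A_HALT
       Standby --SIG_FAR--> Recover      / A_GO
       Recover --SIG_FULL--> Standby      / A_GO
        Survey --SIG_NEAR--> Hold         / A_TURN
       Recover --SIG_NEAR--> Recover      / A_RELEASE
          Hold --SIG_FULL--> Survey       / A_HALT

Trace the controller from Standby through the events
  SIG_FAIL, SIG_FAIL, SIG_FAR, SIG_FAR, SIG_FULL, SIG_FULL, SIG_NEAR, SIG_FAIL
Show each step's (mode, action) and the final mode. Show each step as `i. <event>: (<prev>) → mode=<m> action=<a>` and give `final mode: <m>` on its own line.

final mode: Survey

1. SIG_FAIL: (Standby) → mode=Survey action=A_PING
2. SIG_FAIL: (Survey) → mode=Hold action=A_HALT
3. SIG_FAR: (Hold) → mode=Hold action=A_HALT
4. SIG_FAR: (Hold) → mode=Hold action=A_HALT
5. SIG_FULL: (Hold) → mode=Survey action=A_HALT
6. SIG_FULL: (Survey) → mode=Standby action=A_GO
7. SIG_NEAR: (Standby) → mode=Standby action=A_HALT
8. SIG_FAIL: (Standby) → mode=Survey action=A_PING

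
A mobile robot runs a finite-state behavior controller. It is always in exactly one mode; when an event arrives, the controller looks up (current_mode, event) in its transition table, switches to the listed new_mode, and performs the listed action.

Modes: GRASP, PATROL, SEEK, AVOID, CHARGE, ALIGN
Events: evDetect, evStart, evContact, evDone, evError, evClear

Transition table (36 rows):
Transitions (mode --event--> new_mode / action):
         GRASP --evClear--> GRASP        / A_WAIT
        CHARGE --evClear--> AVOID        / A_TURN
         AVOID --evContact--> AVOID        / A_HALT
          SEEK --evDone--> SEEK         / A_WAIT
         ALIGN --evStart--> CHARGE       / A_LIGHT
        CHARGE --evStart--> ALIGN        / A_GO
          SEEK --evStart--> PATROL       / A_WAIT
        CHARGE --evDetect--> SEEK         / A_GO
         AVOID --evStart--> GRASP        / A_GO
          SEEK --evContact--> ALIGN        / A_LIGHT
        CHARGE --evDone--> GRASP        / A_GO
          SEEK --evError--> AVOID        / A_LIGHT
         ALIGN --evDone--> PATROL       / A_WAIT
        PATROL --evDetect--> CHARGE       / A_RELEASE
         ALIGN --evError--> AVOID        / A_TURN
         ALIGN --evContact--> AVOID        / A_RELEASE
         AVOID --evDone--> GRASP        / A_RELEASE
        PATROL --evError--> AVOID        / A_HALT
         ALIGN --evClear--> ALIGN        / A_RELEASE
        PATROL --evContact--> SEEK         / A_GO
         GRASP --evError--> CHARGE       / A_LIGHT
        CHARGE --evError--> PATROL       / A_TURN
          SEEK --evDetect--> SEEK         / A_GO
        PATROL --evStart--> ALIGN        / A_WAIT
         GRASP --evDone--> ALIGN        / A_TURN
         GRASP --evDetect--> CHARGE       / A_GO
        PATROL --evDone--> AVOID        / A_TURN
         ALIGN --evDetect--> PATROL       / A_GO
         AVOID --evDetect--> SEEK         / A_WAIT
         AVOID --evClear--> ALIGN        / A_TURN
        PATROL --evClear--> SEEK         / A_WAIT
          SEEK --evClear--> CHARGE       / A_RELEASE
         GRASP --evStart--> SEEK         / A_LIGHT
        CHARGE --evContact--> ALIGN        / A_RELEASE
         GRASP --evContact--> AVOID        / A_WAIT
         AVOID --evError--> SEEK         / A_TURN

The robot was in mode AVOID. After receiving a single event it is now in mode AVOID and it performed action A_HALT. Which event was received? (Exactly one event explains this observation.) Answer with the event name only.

try evDetect: (AVOID, evDetect) → (SEEK, A_WAIT)
try evStart: (AVOID, evStart) → (GRASP, A_GO)
try evContact: (AVOID, evContact) → (AVOID, A_HALT)  ← matches
try evDone: (AVOID, evDone) → (GRASP, A_RELEASE)
try evError: (AVOID, evError) → (SEEK, A_TURN)
try evClear: (AVOID, evClear) → (ALIGN, A_TURN)

evContact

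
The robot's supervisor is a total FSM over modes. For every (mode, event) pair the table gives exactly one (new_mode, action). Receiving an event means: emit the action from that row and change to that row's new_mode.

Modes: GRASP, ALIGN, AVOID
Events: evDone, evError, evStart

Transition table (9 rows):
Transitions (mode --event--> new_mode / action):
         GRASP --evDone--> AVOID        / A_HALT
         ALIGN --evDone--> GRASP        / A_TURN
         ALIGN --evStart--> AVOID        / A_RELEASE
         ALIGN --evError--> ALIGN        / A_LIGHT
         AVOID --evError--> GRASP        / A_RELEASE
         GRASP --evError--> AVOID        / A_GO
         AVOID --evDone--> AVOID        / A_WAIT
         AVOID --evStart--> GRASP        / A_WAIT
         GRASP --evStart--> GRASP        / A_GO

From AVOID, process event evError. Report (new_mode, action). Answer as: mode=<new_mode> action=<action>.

current mode = AVOID; filter table to that mode:
  (AVOID, evError) → (GRASP, A_RELEASE)  ← event matches
  (AVOID, evDone) → (AVOID, A_WAIT)
  (AVOID, evStart) → (GRASP, A_WAIT)
event = evError selects (GRASP, A_RELEASE)

mode=GRASP action=A_RELEASE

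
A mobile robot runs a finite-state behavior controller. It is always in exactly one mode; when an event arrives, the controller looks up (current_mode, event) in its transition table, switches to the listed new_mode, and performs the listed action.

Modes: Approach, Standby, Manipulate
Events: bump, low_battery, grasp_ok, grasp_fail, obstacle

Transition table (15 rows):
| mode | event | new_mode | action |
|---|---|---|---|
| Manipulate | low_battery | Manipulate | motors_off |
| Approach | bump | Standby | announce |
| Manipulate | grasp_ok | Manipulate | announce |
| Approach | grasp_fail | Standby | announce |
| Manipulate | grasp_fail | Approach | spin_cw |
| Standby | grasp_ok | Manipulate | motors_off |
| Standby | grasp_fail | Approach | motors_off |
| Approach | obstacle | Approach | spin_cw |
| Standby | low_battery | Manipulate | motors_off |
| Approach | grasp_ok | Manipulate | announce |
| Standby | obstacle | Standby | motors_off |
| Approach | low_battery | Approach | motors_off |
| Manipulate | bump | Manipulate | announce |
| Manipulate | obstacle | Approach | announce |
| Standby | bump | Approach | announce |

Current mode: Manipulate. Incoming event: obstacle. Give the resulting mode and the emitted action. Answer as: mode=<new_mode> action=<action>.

mode=Approach action=announce

current mode = Manipulate; filter table to that mode:
  (Manipulate, low_battery) → (Manipulate, motors_off)
  (Manipulate, grasp_ok) → (Manipulate, announce)
  (Manipulate, grasp_fail) → (Approach, spin_cw)
  (Manipulate, bump) → (Manipulate, announce)
  (Manipulate, obstacle) → (Approach, announce)  ← event matches
event = obstacle selects (Approach, announce)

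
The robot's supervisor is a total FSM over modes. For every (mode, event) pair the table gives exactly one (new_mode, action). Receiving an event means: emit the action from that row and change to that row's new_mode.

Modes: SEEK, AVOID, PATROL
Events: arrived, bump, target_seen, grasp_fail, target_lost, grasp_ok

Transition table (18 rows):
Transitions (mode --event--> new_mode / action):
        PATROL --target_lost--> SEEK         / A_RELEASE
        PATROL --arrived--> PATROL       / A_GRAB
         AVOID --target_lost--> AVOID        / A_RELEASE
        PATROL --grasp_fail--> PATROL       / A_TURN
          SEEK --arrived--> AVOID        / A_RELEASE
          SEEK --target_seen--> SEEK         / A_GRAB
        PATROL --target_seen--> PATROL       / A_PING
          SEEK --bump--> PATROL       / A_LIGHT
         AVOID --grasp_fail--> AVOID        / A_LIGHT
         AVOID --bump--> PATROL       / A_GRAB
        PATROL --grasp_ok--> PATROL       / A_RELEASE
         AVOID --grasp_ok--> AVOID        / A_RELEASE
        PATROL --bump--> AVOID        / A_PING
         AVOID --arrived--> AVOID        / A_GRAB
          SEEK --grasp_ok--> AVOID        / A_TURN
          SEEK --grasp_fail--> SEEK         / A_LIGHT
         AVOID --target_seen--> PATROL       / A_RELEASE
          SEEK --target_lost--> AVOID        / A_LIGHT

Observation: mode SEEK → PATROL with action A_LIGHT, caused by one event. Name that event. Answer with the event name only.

bump

try arrived: (SEEK, arrived) → (AVOID, A_RELEASE)
try bump: (SEEK, bump) → (PATROL, A_LIGHT)  ← matches
try target_seen: (SEEK, target_seen) → (SEEK, A_GRAB)
try grasp_fail: (SEEK, grasp_fail) → (SEEK, A_LIGHT)
try target_lost: (SEEK, target_lost) → (AVOID, A_LIGHT)
try grasp_ok: (SEEK, grasp_ok) → (AVOID, A_TURN)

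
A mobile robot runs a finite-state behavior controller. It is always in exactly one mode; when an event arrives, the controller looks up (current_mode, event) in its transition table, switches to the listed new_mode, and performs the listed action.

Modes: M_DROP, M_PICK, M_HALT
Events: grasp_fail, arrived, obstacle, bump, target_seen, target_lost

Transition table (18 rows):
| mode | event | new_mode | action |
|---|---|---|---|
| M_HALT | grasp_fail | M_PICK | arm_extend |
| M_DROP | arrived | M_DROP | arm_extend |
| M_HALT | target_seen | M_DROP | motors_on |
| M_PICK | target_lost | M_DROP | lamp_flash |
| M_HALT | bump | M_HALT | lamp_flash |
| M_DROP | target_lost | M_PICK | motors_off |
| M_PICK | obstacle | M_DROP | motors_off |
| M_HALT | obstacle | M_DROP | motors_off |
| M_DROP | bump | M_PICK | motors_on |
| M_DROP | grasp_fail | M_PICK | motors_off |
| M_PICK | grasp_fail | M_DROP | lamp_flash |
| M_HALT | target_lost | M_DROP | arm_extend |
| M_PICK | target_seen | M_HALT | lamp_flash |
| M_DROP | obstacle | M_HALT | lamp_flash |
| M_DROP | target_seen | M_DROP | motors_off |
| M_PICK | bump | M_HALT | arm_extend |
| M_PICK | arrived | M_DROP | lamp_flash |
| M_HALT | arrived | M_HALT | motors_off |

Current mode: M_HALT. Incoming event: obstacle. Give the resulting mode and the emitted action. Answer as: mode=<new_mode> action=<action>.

mode=M_DROP action=motors_off

current mode = M_HALT; filter table to that mode:
  (M_HALT, grasp_fail) → (M_PICK, arm_extend)
  (M_HALT, target_seen) → (M_DROP, motors_on)
  (M_HALT, bump) → (M_HALT, lamp_flash)
  (M_HALT, obstacle) → (M_DROP, motors_off)  ← event matches
  (M_HALT, target_lost) → (M_DROP, arm_extend)
  (M_HALT, arrived) → (M_HALT, motors_off)
event = obstacle selects (M_DROP, motors_off)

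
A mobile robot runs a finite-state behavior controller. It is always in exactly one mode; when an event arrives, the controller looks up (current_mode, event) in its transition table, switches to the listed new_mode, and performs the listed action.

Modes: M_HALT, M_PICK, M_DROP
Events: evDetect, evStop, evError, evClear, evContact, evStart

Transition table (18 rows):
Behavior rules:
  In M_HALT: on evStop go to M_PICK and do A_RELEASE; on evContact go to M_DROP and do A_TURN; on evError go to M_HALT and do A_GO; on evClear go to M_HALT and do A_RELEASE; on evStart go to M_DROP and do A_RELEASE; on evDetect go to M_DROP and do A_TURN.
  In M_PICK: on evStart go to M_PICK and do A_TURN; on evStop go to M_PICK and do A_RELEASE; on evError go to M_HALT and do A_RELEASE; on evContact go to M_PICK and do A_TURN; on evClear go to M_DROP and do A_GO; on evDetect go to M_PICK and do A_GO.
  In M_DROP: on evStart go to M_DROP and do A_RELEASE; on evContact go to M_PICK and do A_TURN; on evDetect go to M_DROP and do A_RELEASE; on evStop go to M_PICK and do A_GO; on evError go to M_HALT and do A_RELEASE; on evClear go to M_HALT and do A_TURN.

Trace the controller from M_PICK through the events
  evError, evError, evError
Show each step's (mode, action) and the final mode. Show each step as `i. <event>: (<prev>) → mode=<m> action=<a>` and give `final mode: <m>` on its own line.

1. evError: (M_PICK) → mode=M_HALT action=A_RELEASE
2. evError: (M_HALT) → mode=M_HALT action=A_GO
3. evError: (M_HALT) → mode=M_HALT action=A_GO

final mode: M_HALT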